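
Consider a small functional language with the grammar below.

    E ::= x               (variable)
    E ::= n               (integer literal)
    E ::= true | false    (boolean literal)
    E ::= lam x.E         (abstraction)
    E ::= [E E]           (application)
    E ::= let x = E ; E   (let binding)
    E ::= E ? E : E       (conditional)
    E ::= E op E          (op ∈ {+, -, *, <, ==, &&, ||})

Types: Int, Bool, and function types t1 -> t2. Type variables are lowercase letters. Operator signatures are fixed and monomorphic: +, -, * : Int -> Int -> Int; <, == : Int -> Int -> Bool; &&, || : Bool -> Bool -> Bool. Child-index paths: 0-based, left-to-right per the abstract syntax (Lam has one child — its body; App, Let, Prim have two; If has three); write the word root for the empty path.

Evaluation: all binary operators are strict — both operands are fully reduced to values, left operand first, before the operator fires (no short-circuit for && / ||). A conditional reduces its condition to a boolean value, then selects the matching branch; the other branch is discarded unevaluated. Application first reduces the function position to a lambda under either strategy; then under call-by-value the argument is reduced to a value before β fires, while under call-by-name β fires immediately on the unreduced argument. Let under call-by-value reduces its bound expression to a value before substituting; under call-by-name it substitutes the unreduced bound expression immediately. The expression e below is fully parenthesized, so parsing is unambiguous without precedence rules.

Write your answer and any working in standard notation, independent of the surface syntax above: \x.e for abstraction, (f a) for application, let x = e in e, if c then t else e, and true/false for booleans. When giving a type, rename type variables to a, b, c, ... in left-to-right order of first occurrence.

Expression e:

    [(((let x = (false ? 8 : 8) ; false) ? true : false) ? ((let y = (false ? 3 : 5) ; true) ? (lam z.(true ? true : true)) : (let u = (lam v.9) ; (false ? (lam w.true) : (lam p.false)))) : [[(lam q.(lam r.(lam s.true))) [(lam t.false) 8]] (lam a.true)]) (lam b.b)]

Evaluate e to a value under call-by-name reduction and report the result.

Trace:
step 0: ((if (if (let x = (if false then 8 else 8) in false) then true else false) then (if (let y = (if false then 3 else 5) in true) then (\z.(if true then true else true)) else (let u = (\v.9) in (if false then (\w.true) else (\p.false)))) else (((\q.(\r.(\s.true))) ((\t.false) 8)) (\a.true))) (\b.b))
step 1: [let@0.0.0] ((if (if false then true else false) then (if (let y = (if false then 3 else 5) in true) then (\z.(if true then true else true)) else (let u = (\v.9) in (if false then (\w.true) else (\p.false)))) else (((\q.(\r.(\s.true))) ((\t.false) 8)) (\a.true))) (\b.b))
step 2: [if@0.0] ((if false then (if (let y = (if false then 3 else 5) in true) then (\z.(if true then true else true)) else (let u = (\v.9) in (if false then (\w.true) else (\p.false)))) else (((\q.(\r.(\s.true))) ((\t.false) 8)) (\a.true))) (\b.b))
step 3: [if@0] ((((\q.(\r.(\s.true))) ((\t.false) 8)) (\a.true)) (\b.b))
step 4: [beta@0.0] (((\r.(\s.true)) (\a.true)) (\b.b))
step 5: [beta@0] ((\s.true) (\b.b))
step 6: [beta@root] true

Answer: true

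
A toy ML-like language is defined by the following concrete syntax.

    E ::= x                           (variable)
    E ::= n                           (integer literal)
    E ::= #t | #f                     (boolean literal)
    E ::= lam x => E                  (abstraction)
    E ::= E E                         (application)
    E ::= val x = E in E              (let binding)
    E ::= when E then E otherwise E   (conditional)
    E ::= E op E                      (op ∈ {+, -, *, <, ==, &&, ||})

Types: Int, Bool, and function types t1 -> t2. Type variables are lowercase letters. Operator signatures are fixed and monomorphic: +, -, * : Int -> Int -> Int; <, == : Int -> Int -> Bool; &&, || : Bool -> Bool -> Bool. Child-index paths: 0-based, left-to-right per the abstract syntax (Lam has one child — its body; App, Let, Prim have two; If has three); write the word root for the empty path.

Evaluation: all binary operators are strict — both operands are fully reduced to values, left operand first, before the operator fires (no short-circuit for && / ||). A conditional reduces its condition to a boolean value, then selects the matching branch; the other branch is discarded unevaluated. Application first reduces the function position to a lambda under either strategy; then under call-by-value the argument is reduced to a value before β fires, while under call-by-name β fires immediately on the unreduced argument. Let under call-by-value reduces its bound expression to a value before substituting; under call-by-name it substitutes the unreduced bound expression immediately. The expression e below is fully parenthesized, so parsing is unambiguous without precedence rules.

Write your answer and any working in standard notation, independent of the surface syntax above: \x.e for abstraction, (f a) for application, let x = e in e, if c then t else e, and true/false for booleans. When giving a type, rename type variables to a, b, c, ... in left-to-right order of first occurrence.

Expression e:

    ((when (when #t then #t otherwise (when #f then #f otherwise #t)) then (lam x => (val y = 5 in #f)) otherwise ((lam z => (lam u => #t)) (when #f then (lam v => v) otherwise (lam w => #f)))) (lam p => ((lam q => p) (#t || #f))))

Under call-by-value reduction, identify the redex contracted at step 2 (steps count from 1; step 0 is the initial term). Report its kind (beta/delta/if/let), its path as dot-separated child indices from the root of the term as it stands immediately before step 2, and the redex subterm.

Working:
step 0: ((if (if true then true else (if false then false else true)) then (\x.(let y = 5 in false)) else ((\z.(\u.true)) (if false then (\v.v) else (\w.false)))) (\p.((\q.p) (true || false))))
step 1: [if@0.0] ((if true then (\x.(let y = 5 in false)) else ((\z.(\u.true)) (if false then (\v.v) else (\w.false)))) (\p.((\q.p) (true || false))))
step 2: [if@0] ((\x.(let y = 5 in false)) (\p.((\q.p) (true || false))))

Answer: if at 0 : (if true then (\x.(let y = 5 in false)) else ((\z.(\u.true)) (if false then (\v.v) else (\w.false))))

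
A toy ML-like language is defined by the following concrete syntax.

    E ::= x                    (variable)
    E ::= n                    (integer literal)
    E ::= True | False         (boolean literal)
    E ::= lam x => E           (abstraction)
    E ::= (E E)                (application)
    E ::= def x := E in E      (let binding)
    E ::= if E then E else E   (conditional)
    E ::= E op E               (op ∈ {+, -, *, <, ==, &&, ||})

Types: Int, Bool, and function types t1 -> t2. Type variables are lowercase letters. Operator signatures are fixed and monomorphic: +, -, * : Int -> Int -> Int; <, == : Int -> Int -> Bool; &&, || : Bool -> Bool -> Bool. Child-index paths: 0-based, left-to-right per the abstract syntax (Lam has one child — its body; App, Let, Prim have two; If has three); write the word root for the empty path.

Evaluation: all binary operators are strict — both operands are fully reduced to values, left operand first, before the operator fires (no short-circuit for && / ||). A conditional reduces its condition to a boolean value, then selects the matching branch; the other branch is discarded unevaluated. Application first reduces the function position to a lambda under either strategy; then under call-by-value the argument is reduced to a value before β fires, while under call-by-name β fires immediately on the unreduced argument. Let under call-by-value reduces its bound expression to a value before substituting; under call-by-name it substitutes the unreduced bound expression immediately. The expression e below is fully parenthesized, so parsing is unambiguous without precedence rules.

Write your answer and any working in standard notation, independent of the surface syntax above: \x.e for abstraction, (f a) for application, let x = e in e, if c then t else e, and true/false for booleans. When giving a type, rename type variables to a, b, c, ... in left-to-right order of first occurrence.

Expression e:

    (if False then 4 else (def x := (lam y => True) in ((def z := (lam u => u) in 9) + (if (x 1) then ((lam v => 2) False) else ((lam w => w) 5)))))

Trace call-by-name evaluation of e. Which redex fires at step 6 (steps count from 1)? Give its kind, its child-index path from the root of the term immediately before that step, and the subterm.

Derivation:
step 0: (if false then 4 else (let x = (\y.true) in ((let z = (\u.u) in 9) + (if (x 1) then ((\v.2) false) else ((\w.w) 5)))))
step 1: [if@root] (let x = (\y.true) in ((let z = (\u.u) in 9) + (if (x 1) then ((\v.2) false) else ((\w.w) 5))))
step 2: [let@root] ((let z = (\u.u) in 9) + (if ((\y.true) 1) then ((\v.2) false) else ((\w.w) 5)))
step 3: [let@0] (9 + (if ((\y.true) 1) then ((\v.2) false) else ((\w.w) 5)))
step 4: [beta@1.0] (9 + (if true then ((\v.2) false) else ((\w.w) 5)))
step 5: [if@1] (9 + ((\v.2) false))
step 6: [beta@1] (9 + 2)

Answer: beta at 1 : ((\v.2) false)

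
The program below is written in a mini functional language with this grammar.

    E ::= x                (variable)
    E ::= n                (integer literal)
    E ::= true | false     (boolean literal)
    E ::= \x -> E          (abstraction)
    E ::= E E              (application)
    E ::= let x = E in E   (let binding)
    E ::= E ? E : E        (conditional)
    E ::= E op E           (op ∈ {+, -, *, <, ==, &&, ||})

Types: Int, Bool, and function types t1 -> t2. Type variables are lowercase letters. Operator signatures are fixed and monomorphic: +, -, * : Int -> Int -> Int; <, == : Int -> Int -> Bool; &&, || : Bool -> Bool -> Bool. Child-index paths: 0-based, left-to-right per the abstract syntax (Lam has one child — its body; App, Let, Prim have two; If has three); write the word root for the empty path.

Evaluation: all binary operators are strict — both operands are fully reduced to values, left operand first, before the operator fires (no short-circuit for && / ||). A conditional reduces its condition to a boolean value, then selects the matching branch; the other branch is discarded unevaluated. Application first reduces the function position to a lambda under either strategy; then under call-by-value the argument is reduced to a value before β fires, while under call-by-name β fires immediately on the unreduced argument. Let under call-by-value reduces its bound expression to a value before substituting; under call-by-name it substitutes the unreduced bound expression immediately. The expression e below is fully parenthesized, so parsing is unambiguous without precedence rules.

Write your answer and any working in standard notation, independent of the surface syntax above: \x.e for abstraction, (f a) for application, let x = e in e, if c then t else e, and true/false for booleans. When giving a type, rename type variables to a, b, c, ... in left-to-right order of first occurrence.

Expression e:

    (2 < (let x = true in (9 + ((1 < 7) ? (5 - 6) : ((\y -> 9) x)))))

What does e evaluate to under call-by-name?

Answer: true

Derivation:
step 0: (2 < (let x = true in (9 + (if (1 < 7) then (5 - 6) else ((\y.9) x)))))
step 1: [let@1] (2 < (9 + (if (1 < 7) then (5 - 6) else ((\y.9) true))))
step 2: [delta@1.1.0] (2 < (9 + (if true then (5 - 6) else ((\y.9) true))))
step 3: [if@1.1] (2 < (9 + (5 - 6)))
step 4: [delta@1.1] (2 < (9 + -1))
step 5: [delta@1] (2 < 8)
step 6: [delta@root] true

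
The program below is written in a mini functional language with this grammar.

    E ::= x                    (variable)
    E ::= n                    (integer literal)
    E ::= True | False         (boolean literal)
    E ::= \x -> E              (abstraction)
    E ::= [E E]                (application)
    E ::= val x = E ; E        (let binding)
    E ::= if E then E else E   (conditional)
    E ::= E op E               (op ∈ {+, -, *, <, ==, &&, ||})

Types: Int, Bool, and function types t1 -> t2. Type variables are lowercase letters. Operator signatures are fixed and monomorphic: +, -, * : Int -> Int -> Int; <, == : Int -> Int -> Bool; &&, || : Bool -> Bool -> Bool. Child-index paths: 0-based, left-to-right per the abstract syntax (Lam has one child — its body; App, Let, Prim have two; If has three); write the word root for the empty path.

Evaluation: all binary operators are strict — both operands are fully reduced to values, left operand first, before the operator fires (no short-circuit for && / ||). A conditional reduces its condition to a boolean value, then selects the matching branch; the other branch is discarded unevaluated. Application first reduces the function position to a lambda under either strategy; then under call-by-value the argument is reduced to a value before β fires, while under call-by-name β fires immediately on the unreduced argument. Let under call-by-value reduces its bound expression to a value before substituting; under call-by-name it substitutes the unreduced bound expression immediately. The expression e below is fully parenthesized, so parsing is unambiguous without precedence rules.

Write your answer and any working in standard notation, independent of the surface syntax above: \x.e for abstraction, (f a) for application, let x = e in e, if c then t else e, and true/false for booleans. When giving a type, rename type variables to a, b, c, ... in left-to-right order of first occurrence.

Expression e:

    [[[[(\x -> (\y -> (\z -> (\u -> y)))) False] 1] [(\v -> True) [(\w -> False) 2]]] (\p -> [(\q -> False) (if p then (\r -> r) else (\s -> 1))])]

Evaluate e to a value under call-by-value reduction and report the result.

Answer: 1

Derivation:
step 0: (((((\x.(\y.(\z.(\u.y)))) false) 1) ((\v.true) ((\w.false) 2))) (\p.((\q.false) (if p then (\r.r) else (\s.1)))))
step 1: [beta@0.0.0] ((((\y.(\z.(\u.y))) 1) ((\v.true) ((\w.false) 2))) (\p.((\q.false) (if p then (\r.r) else (\s.1)))))
step 2: [beta@0.0] (((\z.(\u.1)) ((\v.true) ((\w.false) 2))) (\p.((\q.false) (if p then (\r.r) else (\s.1)))))
step 3: [beta@0.1.1] (((\z.(\u.1)) ((\v.true) false)) (\p.((\q.false) (if p then (\r.r) else (\s.1)))))
step 4: [beta@0.1] (((\z.(\u.1)) true) (\p.((\q.false) (if p then (\r.r) else (\s.1)))))
step 5: [beta@0] ((\u.1) (\p.((\q.false) (if p then (\r.r) else (\s.1)))))
step 6: [beta@root] 1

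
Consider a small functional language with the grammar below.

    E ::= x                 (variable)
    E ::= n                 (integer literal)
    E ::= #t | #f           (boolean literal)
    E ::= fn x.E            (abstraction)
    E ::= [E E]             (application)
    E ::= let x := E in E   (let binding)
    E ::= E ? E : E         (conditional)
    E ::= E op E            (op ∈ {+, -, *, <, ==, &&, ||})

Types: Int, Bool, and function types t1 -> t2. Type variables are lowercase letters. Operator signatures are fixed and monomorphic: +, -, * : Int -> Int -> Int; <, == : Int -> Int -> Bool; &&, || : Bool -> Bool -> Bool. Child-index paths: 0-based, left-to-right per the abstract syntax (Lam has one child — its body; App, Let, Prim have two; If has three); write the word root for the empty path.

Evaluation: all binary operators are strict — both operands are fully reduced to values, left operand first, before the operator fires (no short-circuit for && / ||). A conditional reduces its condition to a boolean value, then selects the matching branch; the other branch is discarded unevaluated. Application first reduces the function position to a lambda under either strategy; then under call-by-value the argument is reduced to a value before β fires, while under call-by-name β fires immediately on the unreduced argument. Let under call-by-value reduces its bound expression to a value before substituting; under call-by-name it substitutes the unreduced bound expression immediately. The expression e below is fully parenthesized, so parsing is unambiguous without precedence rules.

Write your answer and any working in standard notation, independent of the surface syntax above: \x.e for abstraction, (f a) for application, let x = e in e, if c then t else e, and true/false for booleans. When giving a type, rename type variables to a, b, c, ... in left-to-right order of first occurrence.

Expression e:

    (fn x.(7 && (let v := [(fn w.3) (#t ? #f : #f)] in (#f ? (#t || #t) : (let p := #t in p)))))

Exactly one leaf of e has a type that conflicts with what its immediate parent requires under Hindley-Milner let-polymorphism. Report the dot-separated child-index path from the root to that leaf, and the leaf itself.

Answer: 0.0 : 7

Working:
  unify Int ~ Bool
  FAIL: mismatch Int ~ Bool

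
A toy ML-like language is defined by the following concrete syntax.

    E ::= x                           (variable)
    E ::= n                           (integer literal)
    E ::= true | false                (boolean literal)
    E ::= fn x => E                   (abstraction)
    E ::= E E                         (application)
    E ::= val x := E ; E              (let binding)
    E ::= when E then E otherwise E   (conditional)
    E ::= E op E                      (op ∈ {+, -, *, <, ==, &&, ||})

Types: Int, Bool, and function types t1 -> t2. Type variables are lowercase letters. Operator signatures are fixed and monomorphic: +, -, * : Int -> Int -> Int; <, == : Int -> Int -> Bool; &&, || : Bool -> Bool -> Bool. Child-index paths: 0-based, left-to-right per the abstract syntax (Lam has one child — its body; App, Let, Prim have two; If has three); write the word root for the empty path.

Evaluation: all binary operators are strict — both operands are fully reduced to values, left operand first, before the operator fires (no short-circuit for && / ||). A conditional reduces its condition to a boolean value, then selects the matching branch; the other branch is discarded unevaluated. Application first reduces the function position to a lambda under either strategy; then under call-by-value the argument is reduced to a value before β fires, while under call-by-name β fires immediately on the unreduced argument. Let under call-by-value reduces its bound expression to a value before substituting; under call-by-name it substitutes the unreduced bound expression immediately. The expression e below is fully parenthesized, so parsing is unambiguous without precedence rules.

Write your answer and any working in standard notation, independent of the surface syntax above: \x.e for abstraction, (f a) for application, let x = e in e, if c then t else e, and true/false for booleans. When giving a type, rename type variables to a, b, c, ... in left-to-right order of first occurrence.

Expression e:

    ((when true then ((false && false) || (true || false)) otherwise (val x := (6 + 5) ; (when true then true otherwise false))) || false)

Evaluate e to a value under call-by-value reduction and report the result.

Answer: true

Working:
step 0: ((if true then ((false && false) || (true || false)) else (let x = (6 + 5) in (if true then true else false))) || false)
step 1: [if@0] (((false && false) || (true || false)) || false)
step 2: [delta@0.0] ((false || (true || false)) || false)
step 3: [delta@0.1] ((false || true) || false)
step 4: [delta@0] (true || false)
step 5: [delta@root] true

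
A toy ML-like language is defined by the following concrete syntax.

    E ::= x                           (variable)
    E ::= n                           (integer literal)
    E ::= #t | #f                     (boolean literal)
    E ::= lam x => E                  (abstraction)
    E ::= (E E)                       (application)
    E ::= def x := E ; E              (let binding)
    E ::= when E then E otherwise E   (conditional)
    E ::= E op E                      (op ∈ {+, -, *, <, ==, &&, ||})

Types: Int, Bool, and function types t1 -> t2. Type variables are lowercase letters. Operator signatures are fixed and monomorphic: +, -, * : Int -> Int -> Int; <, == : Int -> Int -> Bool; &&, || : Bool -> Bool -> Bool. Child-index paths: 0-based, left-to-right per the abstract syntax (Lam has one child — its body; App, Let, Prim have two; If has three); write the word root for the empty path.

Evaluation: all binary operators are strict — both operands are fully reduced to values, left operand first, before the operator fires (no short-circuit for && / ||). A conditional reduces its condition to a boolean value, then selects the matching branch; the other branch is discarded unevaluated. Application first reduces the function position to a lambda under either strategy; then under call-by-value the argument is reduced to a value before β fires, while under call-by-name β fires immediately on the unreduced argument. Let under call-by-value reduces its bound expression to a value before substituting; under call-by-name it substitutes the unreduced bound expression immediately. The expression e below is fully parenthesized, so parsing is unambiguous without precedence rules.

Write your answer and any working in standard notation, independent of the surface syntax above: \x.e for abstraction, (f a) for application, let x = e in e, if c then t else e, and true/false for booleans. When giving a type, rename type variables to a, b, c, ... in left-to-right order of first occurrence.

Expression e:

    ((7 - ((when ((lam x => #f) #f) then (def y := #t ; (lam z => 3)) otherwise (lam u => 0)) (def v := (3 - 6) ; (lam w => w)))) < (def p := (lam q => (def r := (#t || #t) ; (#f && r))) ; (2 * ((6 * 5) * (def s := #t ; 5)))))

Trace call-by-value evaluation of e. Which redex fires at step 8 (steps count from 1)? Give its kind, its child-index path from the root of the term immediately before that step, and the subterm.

Derivation:
step 0: ((7 - ((if ((\x.false) false) then (let y = true in (\z.3)) else (\u.0)) (let v = (3 - 6) in (\w.w)))) < (let p = (\q.(let r = (true || true) in (false && r))) in (2 * ((6 * 5) * (let s = true in 5)))))
step 1: [beta@0.1.0.0] ((7 - ((if false then (let y = true in (\z.3)) else (\u.0)) (let v = (3 - 6) in (\w.w)))) < (let p = (\q.(let r = (true || true) in (false && r))) in (2 * ((6 * 5) * (let s = true in 5)))))
step 2: [if@0.1.0] ((7 - ((\u.0) (let v = (3 - 6) in (\w.w)))) < (let p = (\q.(let r = (true || true) in (false && r))) in (2 * ((6 * 5) * (let s = true in 5)))))
step 3: [delta@0.1.1.0] ((7 - ((\u.0) (let v = -3 in (\w.w)))) < (let p = (\q.(let r = (true || true) in (false && r))) in (2 * ((6 * 5) * (let s = true in 5)))))
step 4: [let@0.1.1] ((7 - ((\u.0) (\w.w))) < (let p = (\q.(let r = (true || true) in (false && r))) in (2 * ((6 * 5) * (let s = true in 5)))))
step 5: [beta@0.1] ((7 - 0) < (let p = (\q.(let r = (true || true) in (false && r))) in (2 * ((6 * 5) * (let s = true in 5)))))
step 6: [delta@0] (7 < (let p = (\q.(let r = (true || true) in (false && r))) in (2 * ((6 * 5) * (let s = true in 5)))))
step 7: [let@1] (7 < (2 * ((6 * 5) * (let s = true in 5))))
step 8: [delta@1.1.0] (7 < (2 * (30 * (let s = true in 5))))

Answer: delta at 1.1.0 : (6 * 5)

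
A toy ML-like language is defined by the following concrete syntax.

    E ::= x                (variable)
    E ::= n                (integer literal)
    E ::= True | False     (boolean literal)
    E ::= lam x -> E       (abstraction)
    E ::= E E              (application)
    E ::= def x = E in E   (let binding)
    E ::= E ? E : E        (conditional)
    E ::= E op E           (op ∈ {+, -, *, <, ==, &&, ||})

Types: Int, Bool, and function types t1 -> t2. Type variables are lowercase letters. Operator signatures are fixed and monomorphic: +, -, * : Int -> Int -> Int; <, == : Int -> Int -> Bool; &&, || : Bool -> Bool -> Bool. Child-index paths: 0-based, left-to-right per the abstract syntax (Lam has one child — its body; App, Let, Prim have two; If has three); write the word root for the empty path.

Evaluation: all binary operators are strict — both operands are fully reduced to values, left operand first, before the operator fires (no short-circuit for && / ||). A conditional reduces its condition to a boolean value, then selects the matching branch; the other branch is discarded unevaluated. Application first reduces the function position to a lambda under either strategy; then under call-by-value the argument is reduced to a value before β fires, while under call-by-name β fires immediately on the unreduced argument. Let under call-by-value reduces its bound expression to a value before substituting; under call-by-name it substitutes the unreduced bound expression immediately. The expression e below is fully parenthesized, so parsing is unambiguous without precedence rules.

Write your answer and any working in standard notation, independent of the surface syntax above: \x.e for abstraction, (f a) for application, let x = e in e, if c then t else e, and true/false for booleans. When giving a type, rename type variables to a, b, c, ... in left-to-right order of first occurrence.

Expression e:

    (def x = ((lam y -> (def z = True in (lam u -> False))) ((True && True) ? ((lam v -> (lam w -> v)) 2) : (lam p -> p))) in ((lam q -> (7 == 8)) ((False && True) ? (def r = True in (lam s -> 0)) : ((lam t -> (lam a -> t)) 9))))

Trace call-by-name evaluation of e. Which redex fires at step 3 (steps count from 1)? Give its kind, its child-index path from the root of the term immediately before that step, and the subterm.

Answer: delta at root : (7 == 8)

Working:
step 0: (let x = ((\y.(let z = true in (\u.false))) (if (true && true) then ((\v.(\w.v)) 2) else (\p.p))) in ((\q.(7 == 8)) (if (false && true) then (let r = true in (\s.0)) else ((\t.(\a.t)) 9))))
step 1: [let@root] ((\q.(7 == 8)) (if (false && true) then (let r = true in (\s.0)) else ((\t.(\a.t)) 9)))
step 2: [beta@root] (7 == 8)
step 3: [delta@root] false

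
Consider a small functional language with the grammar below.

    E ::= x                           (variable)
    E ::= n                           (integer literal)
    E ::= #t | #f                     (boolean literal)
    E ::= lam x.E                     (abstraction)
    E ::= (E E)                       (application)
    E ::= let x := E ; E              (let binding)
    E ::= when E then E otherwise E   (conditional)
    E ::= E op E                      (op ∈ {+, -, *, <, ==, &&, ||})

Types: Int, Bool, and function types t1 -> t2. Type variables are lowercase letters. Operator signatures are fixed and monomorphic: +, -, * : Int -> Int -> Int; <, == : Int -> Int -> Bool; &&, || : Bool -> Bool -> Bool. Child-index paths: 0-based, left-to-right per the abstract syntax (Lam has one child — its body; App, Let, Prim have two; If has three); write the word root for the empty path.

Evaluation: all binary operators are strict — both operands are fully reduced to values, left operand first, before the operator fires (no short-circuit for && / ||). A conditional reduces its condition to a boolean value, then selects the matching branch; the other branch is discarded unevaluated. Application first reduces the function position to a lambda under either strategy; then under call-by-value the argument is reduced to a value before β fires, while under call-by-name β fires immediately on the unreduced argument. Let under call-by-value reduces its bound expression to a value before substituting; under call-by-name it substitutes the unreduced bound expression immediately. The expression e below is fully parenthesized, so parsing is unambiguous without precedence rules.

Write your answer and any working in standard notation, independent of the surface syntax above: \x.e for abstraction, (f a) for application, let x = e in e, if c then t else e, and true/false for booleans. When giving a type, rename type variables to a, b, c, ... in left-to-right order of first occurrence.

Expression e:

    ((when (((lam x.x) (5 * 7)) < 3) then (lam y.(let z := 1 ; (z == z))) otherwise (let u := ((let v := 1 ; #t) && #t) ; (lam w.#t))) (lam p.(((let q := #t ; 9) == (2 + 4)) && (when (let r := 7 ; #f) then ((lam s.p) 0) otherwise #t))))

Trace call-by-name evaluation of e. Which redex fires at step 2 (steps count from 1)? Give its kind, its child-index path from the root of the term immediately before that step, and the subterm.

Answer: delta at 0.0.0 : (5 * 7)

Derivation:
step 0: ((if (((\x.x) (5 * 7)) < 3) then (\y.(let z = 1 in (z == z))) else (let u = ((let v = 1 in true) && true) in (\w.true))) (\p.(((let q = true in 9) == (2 + 4)) && (if (let r = 7 in false) then ((\s.p) 0) else true))))
step 1: [beta@0.0.0] ((if ((5 * 7) < 3) then (\y.(let z = 1 in (z == z))) else (let u = ((let v = 1 in true) && true) in (\w.true))) (\p.(((let q = true in 9) == (2 + 4)) && (if (let r = 7 in false) then ((\s.p) 0) else true))))
step 2: [delta@0.0.0] ((if (35 < 3) then (\y.(let z = 1 in (z == z))) else (let u = ((let v = 1 in true) && true) in (\w.true))) (\p.(((let q = true in 9) == (2 + 4)) && (if (let r = 7 in false) then ((\s.p) 0) else true))))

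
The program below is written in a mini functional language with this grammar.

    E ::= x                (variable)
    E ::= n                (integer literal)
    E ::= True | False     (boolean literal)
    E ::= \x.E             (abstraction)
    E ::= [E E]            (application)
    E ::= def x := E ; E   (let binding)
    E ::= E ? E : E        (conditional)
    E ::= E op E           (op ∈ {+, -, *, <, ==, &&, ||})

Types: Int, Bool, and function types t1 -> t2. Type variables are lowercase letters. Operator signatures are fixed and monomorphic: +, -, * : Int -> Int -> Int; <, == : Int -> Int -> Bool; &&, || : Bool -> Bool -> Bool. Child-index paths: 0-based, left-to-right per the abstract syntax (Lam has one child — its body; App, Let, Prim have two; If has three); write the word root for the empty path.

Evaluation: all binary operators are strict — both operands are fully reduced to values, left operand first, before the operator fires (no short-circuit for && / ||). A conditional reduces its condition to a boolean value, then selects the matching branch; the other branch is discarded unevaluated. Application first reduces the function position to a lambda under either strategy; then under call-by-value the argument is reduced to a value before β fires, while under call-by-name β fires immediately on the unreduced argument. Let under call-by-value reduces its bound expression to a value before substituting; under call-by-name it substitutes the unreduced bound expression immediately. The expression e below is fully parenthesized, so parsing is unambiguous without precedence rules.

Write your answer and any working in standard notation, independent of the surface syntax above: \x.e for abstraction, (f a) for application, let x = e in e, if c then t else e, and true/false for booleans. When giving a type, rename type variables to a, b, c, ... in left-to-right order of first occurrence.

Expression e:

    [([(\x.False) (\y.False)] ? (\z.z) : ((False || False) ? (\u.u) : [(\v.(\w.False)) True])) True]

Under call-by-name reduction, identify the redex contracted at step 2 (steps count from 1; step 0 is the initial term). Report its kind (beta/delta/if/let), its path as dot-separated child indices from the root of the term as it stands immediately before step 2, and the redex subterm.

Derivation:
step 0: ((if ((\x.false) (\y.false)) then (\z.z) else (if (false || false) then (\u.u) else ((\v.(\w.false)) true))) true)
step 1: [beta@0.0] ((if false then (\z.z) else (if (false || false) then (\u.u) else ((\v.(\w.false)) true))) true)
step 2: [if@0] ((if (false || false) then (\u.u) else ((\v.(\w.false)) true)) true)

Answer: if at 0 : (if false then (\z.z) else (if (false || false) then (\u.u) else ((\v.(\w.false)) true)))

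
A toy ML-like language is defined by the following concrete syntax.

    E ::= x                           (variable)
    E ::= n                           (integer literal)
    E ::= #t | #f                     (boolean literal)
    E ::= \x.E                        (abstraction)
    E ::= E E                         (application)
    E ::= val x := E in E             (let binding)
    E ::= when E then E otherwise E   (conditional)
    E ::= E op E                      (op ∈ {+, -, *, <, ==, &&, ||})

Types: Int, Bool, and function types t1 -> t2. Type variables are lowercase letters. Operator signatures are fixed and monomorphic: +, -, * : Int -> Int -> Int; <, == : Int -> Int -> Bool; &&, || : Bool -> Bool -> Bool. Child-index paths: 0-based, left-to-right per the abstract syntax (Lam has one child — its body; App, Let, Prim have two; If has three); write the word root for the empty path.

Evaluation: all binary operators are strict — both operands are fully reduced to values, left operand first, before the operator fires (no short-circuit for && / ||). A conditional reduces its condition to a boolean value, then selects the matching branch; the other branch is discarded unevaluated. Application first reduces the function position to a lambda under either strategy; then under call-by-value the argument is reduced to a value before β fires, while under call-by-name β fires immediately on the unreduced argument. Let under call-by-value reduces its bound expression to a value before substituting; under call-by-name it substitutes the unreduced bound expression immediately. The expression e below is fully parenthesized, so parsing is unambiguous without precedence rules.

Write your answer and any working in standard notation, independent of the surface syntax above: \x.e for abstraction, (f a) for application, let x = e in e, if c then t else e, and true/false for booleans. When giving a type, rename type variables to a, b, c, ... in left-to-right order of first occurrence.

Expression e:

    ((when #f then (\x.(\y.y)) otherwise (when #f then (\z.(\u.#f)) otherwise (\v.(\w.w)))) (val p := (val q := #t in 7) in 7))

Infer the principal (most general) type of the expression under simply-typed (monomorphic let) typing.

Answer: Bool -> Bool

Derivation:
  unify Bool ~ Bool
y : b
\y._ : b -> b
\x._ : a -> b -> b
  unify Bool ~ Bool
\u._ : d -> Bool
\z._ : c -> d -> Bool
w : f
\w._ : f -> f
\v._ : e -> f -> f
  unify c -> d -> Bool ~ e -> f -> f
  unify c ~ e
  unify d -> Bool ~ f -> f
  unify d ~ f
  unify Bool ~ f
  unify a -> b -> b ~ e -> Bool -> Bool
  unify a ~ e
  unify b -> b ~ Bool -> Bool
  unify b ~ Bool
  unify Bool ~ Bool
let q : Bool
let p : Int
  unify e -> Bool -> Bool ~ Int -> g
  unify e ~ Int
  unify Bool -> Bool ~ g
_ _ : Bool -> Bool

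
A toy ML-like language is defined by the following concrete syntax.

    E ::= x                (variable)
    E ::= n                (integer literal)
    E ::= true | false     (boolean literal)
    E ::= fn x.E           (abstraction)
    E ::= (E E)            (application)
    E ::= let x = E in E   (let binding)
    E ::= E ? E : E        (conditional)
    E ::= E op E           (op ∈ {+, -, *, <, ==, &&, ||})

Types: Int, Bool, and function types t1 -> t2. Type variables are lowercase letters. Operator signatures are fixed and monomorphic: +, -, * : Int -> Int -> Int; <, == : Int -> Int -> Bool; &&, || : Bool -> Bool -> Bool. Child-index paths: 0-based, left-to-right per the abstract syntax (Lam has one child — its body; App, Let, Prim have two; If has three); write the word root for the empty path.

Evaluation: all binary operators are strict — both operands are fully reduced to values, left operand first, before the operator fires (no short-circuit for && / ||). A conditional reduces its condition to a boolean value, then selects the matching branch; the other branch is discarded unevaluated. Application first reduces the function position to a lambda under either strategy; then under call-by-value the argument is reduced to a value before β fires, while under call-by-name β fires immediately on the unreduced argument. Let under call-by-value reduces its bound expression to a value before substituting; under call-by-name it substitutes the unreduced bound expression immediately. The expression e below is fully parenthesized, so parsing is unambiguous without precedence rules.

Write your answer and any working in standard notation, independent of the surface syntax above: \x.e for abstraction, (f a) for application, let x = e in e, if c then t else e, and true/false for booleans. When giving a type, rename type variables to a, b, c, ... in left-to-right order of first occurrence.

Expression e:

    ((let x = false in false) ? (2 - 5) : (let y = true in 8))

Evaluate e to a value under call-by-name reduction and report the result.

Answer: 8

Working:
step 0: (if (let x = false in false) then (2 - 5) else (let y = true in 8))
step 1: [let@0] (if false then (2 - 5) else (let y = true in 8))
step 2: [if@root] (let y = true in 8)
step 3: [let@root] 8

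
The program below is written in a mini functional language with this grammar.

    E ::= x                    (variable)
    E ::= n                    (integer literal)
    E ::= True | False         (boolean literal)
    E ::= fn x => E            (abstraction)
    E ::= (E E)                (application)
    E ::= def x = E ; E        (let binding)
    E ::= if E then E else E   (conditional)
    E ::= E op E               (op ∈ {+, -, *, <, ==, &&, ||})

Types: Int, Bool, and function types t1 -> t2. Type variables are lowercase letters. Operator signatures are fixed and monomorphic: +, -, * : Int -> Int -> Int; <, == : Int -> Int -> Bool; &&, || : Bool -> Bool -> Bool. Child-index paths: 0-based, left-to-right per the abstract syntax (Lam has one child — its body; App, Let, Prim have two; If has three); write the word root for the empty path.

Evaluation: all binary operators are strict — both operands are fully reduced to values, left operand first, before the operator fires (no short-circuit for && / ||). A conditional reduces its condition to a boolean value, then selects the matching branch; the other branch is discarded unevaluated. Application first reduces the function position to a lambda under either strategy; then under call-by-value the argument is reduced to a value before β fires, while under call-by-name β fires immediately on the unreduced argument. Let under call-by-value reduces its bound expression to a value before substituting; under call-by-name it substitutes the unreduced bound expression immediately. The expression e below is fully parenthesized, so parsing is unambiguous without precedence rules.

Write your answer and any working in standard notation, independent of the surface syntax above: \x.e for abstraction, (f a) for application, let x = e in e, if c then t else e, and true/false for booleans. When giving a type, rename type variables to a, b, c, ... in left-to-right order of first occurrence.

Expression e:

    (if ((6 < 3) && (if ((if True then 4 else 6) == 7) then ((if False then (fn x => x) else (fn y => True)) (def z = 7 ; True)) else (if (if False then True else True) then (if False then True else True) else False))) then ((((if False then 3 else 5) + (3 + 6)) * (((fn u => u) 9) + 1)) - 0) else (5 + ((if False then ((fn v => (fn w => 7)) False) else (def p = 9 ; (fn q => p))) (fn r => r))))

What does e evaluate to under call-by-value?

Answer: 14

Derivation:
step 0: (if ((6 < 3) && (if ((if true then 4 else 6) == 7) then ((if false then (\x.x) else (\y.true)) (let z = 7 in true)) else (if (if false then true else true) then (if false then true else true) else false))) then ((((if false then 3 else 5) + (3 + 6)) * (((\u.u) 9) + 1)) - 0) else (5 + ((if false then ((\v.(\w.7)) false) else (let p = 9 in (\q.p))) (\r.r))))
step 1: [delta@0.0] (if (false && (if ((if true then 4 else 6) == 7) then ((if false then (\x.x) else (\y.true)) (let z = 7 in true)) else (if (if false then true else true) then (if false then true else true) else false))) then ((((if false then 3 else 5) + (3 + 6)) * (((\u.u) 9) + 1)) - 0) else (5 + ((if false then ((\v.(\w.7)) false) else (let p = 9 in (\q.p))) (\r.r))))
step 2: [if@0.1.0.0] (if (false && (if (4 == 7) then ((if false then (\x.x) else (\y.true)) (let z = 7 in true)) else (if (if false then true else true) then (if false then true else true) else false))) then ((((if false then 3 else 5) + (3 + 6)) * (((\u.u) 9) + 1)) - 0) else (5 + ((if false then ((\v.(\w.7)) false) else (let p = 9 in (\q.p))) (\r.r))))
step 3: [delta@0.1.0] (if (false && (if false then ((if false then (\x.x) else (\y.true)) (let z = 7 in true)) else (if (if false then true else true) then (if false then true else true) else false))) then ((((if false then 3 else 5) + (3 + 6)) * (((\u.u) 9) + 1)) - 0) else (5 + ((if false then ((\v.(\w.7)) false) else (let p = 9 in (\q.p))) (\r.r))))
step 4: [if@0.1] (if (false && (if (if false then true else true) then (if false then true else true) else false)) then ((((if false then 3 else 5) + (3 + 6)) * (((\u.u) 9) + 1)) - 0) else (5 + ((if false then ((\v.(\w.7)) false) else (let p = 9 in (\q.p))) (\r.r))))
step 5: [if@0.1.0] (if (false && (if true then (if false then true else true) else false)) then ((((if false then 3 else 5) + (3 + 6)) * (((\u.u) 9) + 1)) - 0) else (5 + ((if false then ((\v.(\w.7)) false) else (let p = 9 in (\q.p))) (\r.r))))
step 6: [if@0.1] (if (false && (if false then true else true)) then ((((if false then 3 else 5) + (3 + 6)) * (((\u.u) 9) + 1)) - 0) else (5 + ((if false then ((\v.(\w.7)) false) else (let p = 9 in (\q.p))) (\r.r))))
step 7: [if@0.1] (if (false && true) then ((((if false then 3 else 5) + (3 + 6)) * (((\u.u) 9) + 1)) - 0) else (5 + ((if false then ((\v.(\w.7)) false) else (let p = 9 in (\q.p))) (\r.r))))
step 8: [delta@0] (if false then ((((if false then 3 else 5) + (3 + 6)) * (((\u.u) 9) + 1)) - 0) else (5 + ((if false then ((\v.(\w.7)) false) else (let p = 9 in (\q.p))) (\r.r))))
step 9: [if@root] (5 + ((if false then ((\v.(\w.7)) false) else (let p = 9 in (\q.p))) (\r.r)))
step 10: [if@1.0] (5 + ((let p = 9 in (\q.p)) (\r.r)))
step 11: [let@1.0] (5 + ((\q.9) (\r.r)))
step 12: [beta@1] (5 + 9)
step 13: [delta@root] 14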